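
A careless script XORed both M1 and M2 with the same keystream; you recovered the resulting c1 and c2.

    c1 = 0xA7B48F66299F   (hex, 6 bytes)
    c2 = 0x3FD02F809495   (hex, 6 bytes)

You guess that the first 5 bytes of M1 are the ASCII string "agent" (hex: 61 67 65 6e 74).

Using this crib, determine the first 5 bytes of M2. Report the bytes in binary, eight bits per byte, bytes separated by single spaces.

11111001 00000011 11000101 10001000 11001001

First, c1 ⊕ c2 = (M1 ⊕ K) ⊕ (M2 ⊕ K) = M1 ⊕ M2, so the key drops out. Then M2 = (M1 ⊕ M2) ⊕ M1 over the first 5 bytes.
byte 0: (a7 xor 3f) xor 61 = 98 xor 61 = f9
byte 1: (b4 xor d0) xor 67 = 64 xor 67 = 03
byte 2: (8f xor 2f) xor 65 = a0 xor 65 = c5
byte 3: (66 xor 80) xor 6e = e6 xor 6e = 88
byte 4: (29 xor 94) xor 74 = bd xor 74 = c9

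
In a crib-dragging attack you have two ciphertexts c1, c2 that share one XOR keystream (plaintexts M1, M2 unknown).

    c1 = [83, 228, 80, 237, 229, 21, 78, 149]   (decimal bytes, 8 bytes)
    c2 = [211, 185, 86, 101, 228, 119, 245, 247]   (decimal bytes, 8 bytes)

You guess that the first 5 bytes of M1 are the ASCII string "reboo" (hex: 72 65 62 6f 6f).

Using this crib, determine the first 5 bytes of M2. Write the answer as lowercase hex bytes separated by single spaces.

First, c1 ⊕ c2 = (M1 ⊕ K) ⊕ (M2 ⊕ K) = M1 ⊕ M2, so the key drops out. Then M2 = (M1 ⊕ M2) ⊕ M1 over the first 5 bytes.
byte 0: (53 ⊕ d3) ⊕ 72 = 80 ⊕ 72 = f2
byte 1: (e4 ⊕ b9) ⊕ 65 = 5d ⊕ 65 = 38
byte 2: (50 ⊕ 56) ⊕ 62 = 06 ⊕ 62 = 64
byte 3: (ed ⊕ 65) ⊕ 6f = 88 ⊕ 6f = e7
byte 4: (e5 ⊕ e4) ⊕ 6f = 01 ⊕ 6f = 6e

f2 38 64 e7 6e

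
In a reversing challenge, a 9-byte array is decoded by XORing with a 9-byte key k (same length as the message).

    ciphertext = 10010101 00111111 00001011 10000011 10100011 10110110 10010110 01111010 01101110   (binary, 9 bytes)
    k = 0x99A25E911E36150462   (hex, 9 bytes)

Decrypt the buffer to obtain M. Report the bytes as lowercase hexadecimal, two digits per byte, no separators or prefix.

0c9d5512bd80837e0c

95 ⊕ 99 = 0c
3f ⊕ a2 = 9d
0b ⊕ 5e = 55
83 ⊕ 91 = 12
a3 ⊕ 1e = bd
b6 ⊕ 36 = 80
96 ⊕ 15 = 83
7a ⊕ 04 = 7e
6e ⊕ 62 = 0c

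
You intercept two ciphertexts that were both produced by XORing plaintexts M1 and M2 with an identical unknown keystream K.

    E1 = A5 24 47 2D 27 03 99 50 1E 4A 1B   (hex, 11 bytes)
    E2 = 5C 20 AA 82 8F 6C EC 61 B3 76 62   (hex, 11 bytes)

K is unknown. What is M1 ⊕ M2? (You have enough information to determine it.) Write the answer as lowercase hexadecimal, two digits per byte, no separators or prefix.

f904edafa86f7531ad3c79

E1 ⊕ E2 = (M1 ⊕ K) ⊕ (M2 ⊕ K) = M1 ⊕ M2 — the shared key cancels under XOR.
165 ^  92 = 249
 36 ^  32 =   4
 71 ^ 170 = 237
 45 ^ 130 = 175
 39 ^ 143 = 168
  3 ^ 108 = 111
153 ^ 236 = 117
 80 ^  97 =  49
 30 ^ 179 = 173
 74 ^ 118 =  60
 27 ^  98 = 121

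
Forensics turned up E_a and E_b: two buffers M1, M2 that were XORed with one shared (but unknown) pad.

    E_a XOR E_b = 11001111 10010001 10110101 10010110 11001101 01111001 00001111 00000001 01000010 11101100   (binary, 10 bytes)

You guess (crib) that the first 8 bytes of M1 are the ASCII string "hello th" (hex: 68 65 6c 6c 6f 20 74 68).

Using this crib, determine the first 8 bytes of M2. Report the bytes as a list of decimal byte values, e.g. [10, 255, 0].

[167, 244, 217, 250, 162, 89, 123, 105]

Since E_a ⊕ E_b = M1 ⊕ M2, XORing with the guessed M1 bytes yields the corresponding M2 bytes: M2 = (E_a ⊕ E_b) ⊕ M1.
11001111 XOR 01101000 = 10100111
10010001 XOR 01100101 = 11110100
10110101 XOR 01101100 = 11011001
10010110 XOR 01101100 = 11111010
11001101 XOR 01101111 = 10100010
01111001 XOR 00100000 = 01011001
00001111 XOR 01110100 = 01111011
00000001 XOR 01101000 = 01101001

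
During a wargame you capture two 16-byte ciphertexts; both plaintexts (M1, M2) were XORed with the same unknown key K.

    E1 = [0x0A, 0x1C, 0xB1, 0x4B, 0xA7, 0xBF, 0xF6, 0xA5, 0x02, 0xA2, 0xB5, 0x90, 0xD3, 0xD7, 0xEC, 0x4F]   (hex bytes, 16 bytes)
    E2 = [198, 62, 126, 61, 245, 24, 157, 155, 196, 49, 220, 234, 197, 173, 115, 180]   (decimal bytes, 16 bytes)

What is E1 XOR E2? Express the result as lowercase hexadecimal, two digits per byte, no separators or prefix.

cc22cf7652a76b3ec693697a167a9ffb

E1 ⊕ E2 = (M1 ⊕ K) ⊕ (M2 ⊕ K) = M1 ⊕ M2 — the shared key cancels under XOR.
byte 0: 0a ^ c6 = cc
byte 1: 1c ^ 3e = 22
byte 2: b1 ^ 7e = cf
byte 3: 4b ^ 3d = 76
byte 4: a7 ^ f5 = 52
byte 5: bf ^ 18 = a7
byte 6: f6 ^ 9d = 6b
byte 7: a5 ^ 9b = 3e
byte 8: 02 ^ c4 = c6
byte 9: a2 ^ 31 = 93
byte 10: b5 ^ dc = 69
byte 11: 90 ^ ea = 7a
byte 12: d3 ^ c5 = 16
byte 13: d7 ^ ad = 7a
byte 14: ec ^ 73 = 9f
byte 15: 4f ^ b4 = fb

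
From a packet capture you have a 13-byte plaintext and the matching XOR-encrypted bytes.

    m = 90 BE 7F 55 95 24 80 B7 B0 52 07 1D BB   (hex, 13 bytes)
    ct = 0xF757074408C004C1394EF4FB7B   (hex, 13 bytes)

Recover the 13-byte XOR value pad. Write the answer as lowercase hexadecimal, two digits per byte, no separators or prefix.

Since ct = m ⊕ pad, XORing both sides with m gives pad = m ⊕ ct.
byte 0: 10010000 ⊕ 11110111 = 01100111
byte 1: 10111110 ⊕ 01010111 = 11101001
byte 2: 01111111 ⊕ 00000111 = 01111000
byte 3: 01010101 ⊕ 01000100 = 00010001
byte 4: 10010101 ⊕ 00001000 = 10011101
byte 5: 00100100 ⊕ 11000000 = 11100100
byte 6: 10000000 ⊕ 00000100 = 10000100
byte 7: 10110111 ⊕ 11000001 = 01110110
byte 8: 10110000 ⊕ 00111001 = 10001001
byte 9: 01010010 ⊕ 01001110 = 00011100
byte 10: 00000111 ⊕ 11110100 = 11110011
byte 11: 00011101 ⊕ 11111011 = 11100110
byte 12: 10111011 ⊕ 01111011 = 11000000

67e978119de48476891cf3e6c0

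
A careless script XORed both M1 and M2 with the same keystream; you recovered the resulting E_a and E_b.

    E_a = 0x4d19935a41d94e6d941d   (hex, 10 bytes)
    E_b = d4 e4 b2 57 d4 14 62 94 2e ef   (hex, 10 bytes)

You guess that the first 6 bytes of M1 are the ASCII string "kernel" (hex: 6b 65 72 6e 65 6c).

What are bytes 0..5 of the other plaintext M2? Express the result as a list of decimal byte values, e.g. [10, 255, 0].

[242, 152, 83, 99, 240, 161]

First, E_a ⊕ E_b = (M1 ⊕ K) ⊕ (M2 ⊕ K) = M1 ⊕ M2, so the key drops out. Then M2 = (M1 ⊕ M2) ⊕ M1 over the first 6 bytes.
byte 0: (4d XOR d4) XOR 6b = 99 XOR 6b = f2
byte 1: (19 XOR e4) XOR 65 = fd XOR 65 = 98
byte 2: (93 XOR b2) XOR 72 = 21 XOR 72 = 53
byte 3: (5a XOR 57) XOR 6e = 0d XOR 6e = 63
byte 4: (41 XOR d4) XOR 65 = 95 XOR 65 = f0
byte 5: (d9 XOR 14) XOR 6c = cd XOR 6c = a1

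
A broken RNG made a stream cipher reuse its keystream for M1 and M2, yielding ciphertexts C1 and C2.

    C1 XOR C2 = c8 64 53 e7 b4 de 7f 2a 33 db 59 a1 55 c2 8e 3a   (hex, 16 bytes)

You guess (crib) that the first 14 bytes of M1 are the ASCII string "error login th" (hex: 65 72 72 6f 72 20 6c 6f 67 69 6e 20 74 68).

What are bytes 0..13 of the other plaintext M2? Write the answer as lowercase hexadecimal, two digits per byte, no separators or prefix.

Since C1 ⊕ C2 = M1 ⊕ M2, XORing with the guessed M1 bytes yields the corresponding M2 bytes: M2 = (C1 ⊕ C2) ⊕ M1.
c8 ⊕ 65 = ad
64 ⊕ 72 = 16
53 ⊕ 72 = 21
e7 ⊕ 6f = 88
b4 ⊕ 72 = c6
de ⊕ 20 = fe
7f ⊕ 6c = 13
2a ⊕ 6f = 45
33 ⊕ 67 = 54
db ⊕ 69 = b2
59 ⊕ 6e = 37
a1 ⊕ 20 = 81
55 ⊕ 74 = 21
c2 ⊕ 68 = aa

ad162188c6fe134554b2378121aa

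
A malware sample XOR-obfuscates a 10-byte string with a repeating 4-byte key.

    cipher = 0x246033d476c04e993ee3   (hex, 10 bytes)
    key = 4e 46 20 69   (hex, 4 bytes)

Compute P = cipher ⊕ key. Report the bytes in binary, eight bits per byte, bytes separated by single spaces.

01101010 00100110 00010011 10111101 00111000 10000110 01101110 11110000 01110000 10100101

The 4-byte key repeats, so the effective keystream is 4e 46 20 69 4e 46 20 69 4e 46.
byte 0:  36 xor  78 = 106
byte 1:  96 xor  70 =  38
byte 2:  51 xor  32 =  19
byte 3: 212 xor 105 = 189
byte 4: 118 xor  78 =  56
byte 5: 192 xor  70 = 134
byte 6:  78 xor  32 = 110
byte 7: 153 xor 105 = 240
byte 8:  62 xor  78 = 112
byte 9: 227 xor  70 = 165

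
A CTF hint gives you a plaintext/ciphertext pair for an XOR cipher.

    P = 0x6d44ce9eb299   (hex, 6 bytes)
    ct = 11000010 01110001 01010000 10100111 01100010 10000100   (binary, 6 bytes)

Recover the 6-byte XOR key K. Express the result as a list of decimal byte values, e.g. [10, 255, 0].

Since ct = P ⊕ K, XORing both sides with P gives K = P ⊕ ct.
6d XOR c2 = af
44 XOR 71 = 35
ce XOR 50 = 9e
9e XOR a7 = 39
b2 XOR 62 = d0
99 XOR 84 = 1d

[175, 53, 158, 57, 208, 29]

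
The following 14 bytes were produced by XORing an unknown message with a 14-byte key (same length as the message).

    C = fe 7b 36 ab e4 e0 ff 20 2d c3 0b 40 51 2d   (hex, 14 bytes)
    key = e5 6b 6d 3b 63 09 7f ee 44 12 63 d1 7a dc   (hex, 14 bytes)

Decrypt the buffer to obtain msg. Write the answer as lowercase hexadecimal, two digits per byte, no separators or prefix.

fe ⊕ e5 = 1b
7b ⊕ 6b = 10
36 ⊕ 6d = 5b
ab ⊕ 3b = 90
e4 ⊕ 63 = 87
e0 ⊕ 09 = e9
ff ⊕ 7f = 80
20 ⊕ ee = ce
2d ⊕ 44 = 69
c3 ⊕ 12 = d1
0b ⊕ 63 = 68
40 ⊕ d1 = 91
51 ⊕ 7a = 2b
2d ⊕ dc = f1

1b105b9087e980ce69d168912bf1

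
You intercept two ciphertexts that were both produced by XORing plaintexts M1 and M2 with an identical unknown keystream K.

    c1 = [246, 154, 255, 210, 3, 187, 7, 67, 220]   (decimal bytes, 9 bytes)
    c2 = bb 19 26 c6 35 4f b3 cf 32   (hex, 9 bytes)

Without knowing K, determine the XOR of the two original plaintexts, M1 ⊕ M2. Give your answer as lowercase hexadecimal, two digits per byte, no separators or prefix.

4d83d91436f4b48cee

c1 ⊕ c2 = (M1 ⊕ K) ⊕ (M2 ⊕ K) = M1 ⊕ M2 — the shared key cancels under XOR.
f6 ^ bb = 4d
9a ^ 19 = 83
ff ^ 26 = d9
d2 ^ c6 = 14
03 ^ 35 = 36
bb ^ 4f = f4
07 ^ b3 = b4
43 ^ cf = 8c
dc ^ 32 = ee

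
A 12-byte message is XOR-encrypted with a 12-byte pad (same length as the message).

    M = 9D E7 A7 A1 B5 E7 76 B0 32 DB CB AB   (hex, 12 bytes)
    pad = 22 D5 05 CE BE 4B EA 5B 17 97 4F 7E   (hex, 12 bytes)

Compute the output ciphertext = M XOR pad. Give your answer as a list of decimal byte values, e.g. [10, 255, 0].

XOR is its own inverse, so applying the key byte-wise gives the result directly.
157 XOR  34 = 191
231 XOR 213 =  50
167 XOR   5 = 162
161 XOR 206 = 111
181 XOR 190 =  11
231 XOR  75 = 172
118 XOR 234 = 156
176 XOR  91 = 235
 50 XOR  23 =  37
219 XOR 151 =  76
203 XOR  79 = 132
171 XOR 126 = 213

[191, 50, 162, 111, 11, 172, 156, 235, 37, 76, 132, 213]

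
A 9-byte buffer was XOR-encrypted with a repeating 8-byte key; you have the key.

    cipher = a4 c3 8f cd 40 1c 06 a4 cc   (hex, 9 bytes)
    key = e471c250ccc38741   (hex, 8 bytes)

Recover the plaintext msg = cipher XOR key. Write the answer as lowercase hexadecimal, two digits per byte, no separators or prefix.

The 8-byte key repeats, so the effective keystream is e4 71 c2 50 cc c3 87 41 e4.
byte 0: a4 ⊕ e4 = 40
byte 1: c3 ⊕ 71 = b2
byte 2: 8f ⊕ c2 = 4d
byte 3: cd ⊕ 50 = 9d
byte 4: 40 ⊕ cc = 8c
byte 5: 1c ⊕ c3 = df
byte 6: 06 ⊕ 87 = 81
byte 7: a4 ⊕ 41 = e5
byte 8: cc ⊕ e4 = 28

40b24d9d8cdf81e528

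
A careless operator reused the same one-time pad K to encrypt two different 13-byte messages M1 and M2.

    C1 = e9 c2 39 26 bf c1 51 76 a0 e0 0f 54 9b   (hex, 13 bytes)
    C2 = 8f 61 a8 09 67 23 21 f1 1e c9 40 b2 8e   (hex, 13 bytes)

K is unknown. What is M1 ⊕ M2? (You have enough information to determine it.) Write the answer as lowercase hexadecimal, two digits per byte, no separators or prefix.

C1 ⊕ C2 = (M1 ⊕ K) ⊕ (M2 ⊕ K) = M1 ⊕ M2 — the shared key cancels under XOR.
byte 0: 233 xor 143 = 102
byte 1: 194 xor  97 = 163
byte 2:  57 xor 168 = 145
byte 3:  38 xor   9 =  47
byte 4: 191 xor 103 = 216
byte 5: 193 xor  35 = 226
byte 6:  81 xor  33 = 112
byte 7: 118 xor 241 = 135
byte 8: 160 xor  30 = 190
byte 9: 224 xor 201 =  41
byte 10:  15 xor  64 =  79
byte 11:  84 xor 178 = 230
byte 12: 155 xor 142 =  21

66a3912fd8e27087be294fe615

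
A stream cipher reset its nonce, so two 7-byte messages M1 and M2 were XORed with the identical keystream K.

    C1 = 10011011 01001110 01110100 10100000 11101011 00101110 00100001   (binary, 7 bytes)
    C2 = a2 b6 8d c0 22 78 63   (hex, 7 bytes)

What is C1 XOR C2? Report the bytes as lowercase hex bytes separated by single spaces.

C1 ⊕ C2 = (M1 ⊕ K) ⊕ (M2 ⊕ K) = M1 ⊕ M2 — the shared key cancels under XOR.
byte 0: 9b xor a2 = 39
byte 1: 4e xor b6 = f8
byte 2: 74 xor 8d = f9
byte 3: a0 xor c0 = 60
byte 4: eb xor 22 = c9
byte 5: 2e xor 78 = 56
byte 6: 21 xor 63 = 42

39 f8 f9 60 c9 56 42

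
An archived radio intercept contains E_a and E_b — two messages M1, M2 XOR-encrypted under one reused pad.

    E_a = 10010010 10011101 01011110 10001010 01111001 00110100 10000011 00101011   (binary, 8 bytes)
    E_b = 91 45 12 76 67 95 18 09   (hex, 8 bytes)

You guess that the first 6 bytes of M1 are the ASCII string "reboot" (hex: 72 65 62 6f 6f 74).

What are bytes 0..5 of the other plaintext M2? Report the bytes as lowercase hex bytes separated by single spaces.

71 bd 2e 93 71 d5

First, E_a ⊕ E_b = (M1 ⊕ K) ⊕ (M2 ⊕ K) = M1 ⊕ M2, so the key drops out. Then M2 = (M1 ⊕ M2) ⊕ M1 over the first 6 bytes.
byte 0: (92 XOR 91) XOR 72 = 03 XOR 72 = 71
byte 1: (9d XOR 45) XOR 65 = d8 XOR 65 = bd
byte 2: (5e XOR 12) XOR 62 = 4c XOR 62 = 2e
byte 3: (8a XOR 76) XOR 6f = fc XOR 6f = 93
byte 4: (79 XOR 67) XOR 6f = 1e XOR 6f = 71
byte 5: (34 XOR 95) XOR 74 = a1 XOR 74 = d5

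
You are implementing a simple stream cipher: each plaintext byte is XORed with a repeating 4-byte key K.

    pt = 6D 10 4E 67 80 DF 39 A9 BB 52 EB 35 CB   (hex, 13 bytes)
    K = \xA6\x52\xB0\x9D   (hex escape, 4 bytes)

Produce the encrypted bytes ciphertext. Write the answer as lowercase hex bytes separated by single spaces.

cb 42 fe fa 26 8d 89 34 1d 00 5b a8 6d

The 4-byte key repeats, so the effective keystream is a6 52 b0 9d a6 52 b0 9d a6 52 b0 9d a6.
byte 0: 6d ⊕ a6 = cb
byte 1: 10 ⊕ 52 = 42
byte 2: 4e ⊕ b0 = fe
byte 3: 67 ⊕ 9d = fa
byte 4: 80 ⊕ a6 = 26
byte 5: df ⊕ 52 = 8d
byte 6: 39 ⊕ b0 = 89
byte 7: a9 ⊕ 9d = 34
byte 8: bb ⊕ a6 = 1d
byte 9: 52 ⊕ 52 = 00
byte 10: eb ⊕ b0 = 5b
byte 11: 35 ⊕ 9d = a8
byte 12: cb ⊕ a6 = 6d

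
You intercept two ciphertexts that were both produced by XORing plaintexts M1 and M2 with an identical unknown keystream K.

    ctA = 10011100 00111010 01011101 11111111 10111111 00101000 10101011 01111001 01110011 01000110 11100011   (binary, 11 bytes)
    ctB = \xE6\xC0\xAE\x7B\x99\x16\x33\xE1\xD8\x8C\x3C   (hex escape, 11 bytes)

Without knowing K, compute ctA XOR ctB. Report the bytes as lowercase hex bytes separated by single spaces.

ctA ⊕ ctB = (M1 ⊕ K) ⊕ (M2 ⊕ K) = M1 ⊕ M2 — the shared key cancels under XOR.
9c ⊕ e6 = 7a
3a ⊕ c0 = fa
5d ⊕ ae = f3
ff ⊕ 7b = 84
bf ⊕ 99 = 26
28 ⊕ 16 = 3e
ab ⊕ 33 = 98
79 ⊕ e1 = 98
73 ⊕ d8 = ab
46 ⊕ 8c = ca
e3 ⊕ 3c = df

7a fa f3 84 26 3e 98 98 ab ca df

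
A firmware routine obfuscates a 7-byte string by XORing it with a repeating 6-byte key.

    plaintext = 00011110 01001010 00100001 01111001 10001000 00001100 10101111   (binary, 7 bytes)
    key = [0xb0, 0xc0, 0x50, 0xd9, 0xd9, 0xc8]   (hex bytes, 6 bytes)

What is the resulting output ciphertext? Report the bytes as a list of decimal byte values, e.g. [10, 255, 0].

[174, 138, 113, 160, 81, 196, 31]

The 6-byte key repeats, so the effective keystream is b0 c0 50 d9 d9 c8 b0.
byte 0: 1e xor b0 = ae
byte 1: 4a xor c0 = 8a
byte 2: 21 xor 50 = 71
byte 3: 79 xor d9 = a0
byte 4: 88 xor d9 = 51
byte 5: 0c xor c8 = c4
byte 6: af xor b0 = 1f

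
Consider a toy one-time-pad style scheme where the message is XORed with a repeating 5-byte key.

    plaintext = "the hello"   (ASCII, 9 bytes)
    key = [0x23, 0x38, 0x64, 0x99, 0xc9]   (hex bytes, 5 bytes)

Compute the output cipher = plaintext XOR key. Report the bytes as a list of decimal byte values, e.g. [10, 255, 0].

The 5-byte key repeats, so the effective keystream is 23 38 64 99 c9 23 38 64 99.
byte 0: 74 xor 23 = 57
byte 1: 68 xor 38 = 50
byte 2: 65 xor 64 = 01
byte 3: 20 xor 99 = b9
byte 4: 68 xor c9 = a1
byte 5: 65 xor 23 = 46
byte 6: 6c xor 38 = 54
byte 7: 6c xor 64 = 08
byte 8: 6f xor 99 = f6

[87, 80, 1, 185, 161, 70, 84, 8, 246]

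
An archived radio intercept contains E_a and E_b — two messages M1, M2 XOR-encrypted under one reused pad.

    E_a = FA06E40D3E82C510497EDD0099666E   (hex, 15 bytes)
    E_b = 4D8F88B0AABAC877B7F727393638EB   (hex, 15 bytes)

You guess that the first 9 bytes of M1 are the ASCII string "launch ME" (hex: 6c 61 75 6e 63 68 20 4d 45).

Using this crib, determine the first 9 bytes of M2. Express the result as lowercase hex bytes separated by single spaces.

First, E_a ⊕ E_b = (M1 ⊕ K) ⊕ (M2 ⊕ K) = M1 ⊕ M2, so the key drops out. Then M2 = (M1 ⊕ M2) ⊕ M1 over the first 9 bytes.
byte 0: (fa ⊕ 4d) ⊕ 6c = b7 ⊕ 6c = db
byte 1: (06 ⊕ 8f) ⊕ 61 = 89 ⊕ 61 = e8
byte 2: (e4 ⊕ 88) ⊕ 75 = 6c ⊕ 75 = 19
byte 3: (0d ⊕ b0) ⊕ 6e = bd ⊕ 6e = d3
byte 4: (3e ⊕ aa) ⊕ 63 = 94 ⊕ 63 = f7
byte 5: (82 ⊕ ba) ⊕ 68 = 38 ⊕ 68 = 50
byte 6: (c5 ⊕ c8) ⊕ 20 = 0d ⊕ 20 = 2d
byte 7: (10 ⊕ 77) ⊕ 4d = 67 ⊕ 4d = 2a
byte 8: (49 ⊕ b7) ⊕ 45 = fe ⊕ 45 = bb

db e8 19 d3 f7 50 2d 2a bb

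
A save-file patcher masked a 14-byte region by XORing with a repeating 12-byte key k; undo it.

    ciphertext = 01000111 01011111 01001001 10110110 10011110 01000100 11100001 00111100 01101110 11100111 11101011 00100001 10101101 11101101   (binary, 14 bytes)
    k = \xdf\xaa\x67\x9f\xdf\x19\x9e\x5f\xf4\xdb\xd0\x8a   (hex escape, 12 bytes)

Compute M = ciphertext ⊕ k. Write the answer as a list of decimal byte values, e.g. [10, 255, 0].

The 12-byte key repeats, so the effective keystream is df aa 67 9f df 19 9e 5f f4 db d0 8a df aa.
byte 0: 01000111 ^ 11011111 = 10011000
byte 1: 01011111 ^ 10101010 = 11110101
byte 2: 01001001 ^ 01100111 = 00101110
byte 3: 10110110 ^ 10011111 = 00101001
byte 4: 10011110 ^ 11011111 = 01000001
byte 5: 01000100 ^ 00011001 = 01011101
byte 6: 11100001 ^ 10011110 = 01111111
byte 7: 00111100 ^ 01011111 = 01100011
byte 8: 01101110 ^ 11110100 = 10011010
byte 9: 11100111 ^ 11011011 = 00111100
byte 10: 11101011 ^ 11010000 = 00111011
byte 11: 00100001 ^ 10001010 = 10101011
byte 12: 10101101 ^ 11011111 = 01110010
byte 13: 11101101 ^ 10101010 = 01000111

[152, 245, 46, 41, 65, 93, 127, 99, 154, 60, 59, 171, 114, 71]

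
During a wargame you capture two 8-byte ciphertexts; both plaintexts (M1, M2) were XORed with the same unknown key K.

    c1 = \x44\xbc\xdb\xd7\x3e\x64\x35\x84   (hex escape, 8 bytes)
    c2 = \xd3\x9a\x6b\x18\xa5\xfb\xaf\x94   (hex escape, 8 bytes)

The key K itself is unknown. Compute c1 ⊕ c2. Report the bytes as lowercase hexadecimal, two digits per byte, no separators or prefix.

c1 ⊕ c2 = (M1 ⊕ K) ⊕ (M2 ⊕ K) = M1 ⊕ M2 — the shared key cancels under XOR.
byte 0: 44 xor d3 = 97
byte 1: bc xor 9a = 26
byte 2: db xor 6b = b0
byte 3: d7 xor 18 = cf
byte 4: 3e xor a5 = 9b
byte 5: 64 xor fb = 9f
byte 6: 35 xor af = 9a
byte 7: 84 xor 94 = 10

9726b0cf9b9f9a10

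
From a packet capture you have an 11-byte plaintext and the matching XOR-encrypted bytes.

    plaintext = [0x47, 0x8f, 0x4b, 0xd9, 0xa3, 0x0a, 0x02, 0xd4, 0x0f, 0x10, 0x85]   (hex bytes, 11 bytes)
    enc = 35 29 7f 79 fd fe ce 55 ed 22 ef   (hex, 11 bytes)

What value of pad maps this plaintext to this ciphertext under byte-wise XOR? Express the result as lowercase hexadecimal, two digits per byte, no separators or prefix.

Since enc = plaintext ⊕ pad, XORing both sides with plaintext gives pad = plaintext ⊕ enc.
byte 0:  71 ^  53 = 114
byte 1: 143 ^  41 = 166
byte 2:  75 ^ 127 =  52
byte 3: 217 ^ 121 = 160
byte 4: 163 ^ 253 =  94
byte 5:  10 ^ 254 = 244
byte 6:   2 ^ 206 = 204
byte 7: 212 ^  85 = 129
byte 8:  15 ^ 237 = 226
byte 9:  16 ^  34 =  50
byte 10: 133 ^ 239 = 106

72a634a05ef4cc81e2326a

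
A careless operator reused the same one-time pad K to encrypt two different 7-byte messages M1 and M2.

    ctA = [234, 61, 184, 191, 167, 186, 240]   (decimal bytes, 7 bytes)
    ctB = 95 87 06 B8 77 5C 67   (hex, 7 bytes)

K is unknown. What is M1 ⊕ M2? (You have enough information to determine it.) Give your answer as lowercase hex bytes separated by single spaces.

7f ba be 07 d0 e6 97

ctA ⊕ ctB = (M1 ⊕ K) ⊕ (M2 ⊕ K) = M1 ⊕ M2 — the shared key cancels under XOR.
byte 0: 11101010 ^ 10010101 = 01111111
byte 1: 00111101 ^ 10000111 = 10111010
byte 2: 10111000 ^ 00000110 = 10111110
byte 3: 10111111 ^ 10111000 = 00000111
byte 4: 10100111 ^ 01110111 = 11010000
byte 5: 10111010 ^ 01011100 = 11100110
byte 6: 11110000 ^ 01100111 = 10010111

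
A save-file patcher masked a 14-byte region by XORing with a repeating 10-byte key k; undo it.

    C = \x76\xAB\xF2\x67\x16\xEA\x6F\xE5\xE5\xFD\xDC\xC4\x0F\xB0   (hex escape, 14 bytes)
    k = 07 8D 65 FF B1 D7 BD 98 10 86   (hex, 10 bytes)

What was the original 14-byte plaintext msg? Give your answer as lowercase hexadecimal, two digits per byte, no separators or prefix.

71269798a73dd27df57bdb496a4f

The 10-byte key repeats, so the effective keystream is 07 8d 65 ff b1 d7 bd 98 10 86 07 8d 65 ff.
byte 0: 76 ^ 07 = 71
byte 1: ab ^ 8d = 26
byte 2: f2 ^ 65 = 97
byte 3: 67 ^ ff = 98
byte 4: 16 ^ b1 = a7
byte 5: ea ^ d7 = 3d
byte 6: 6f ^ bd = d2
byte 7: e5 ^ 98 = 7d
byte 8: e5 ^ 10 = f5
byte 9: fd ^ 86 = 7b
byte 10: dc ^ 07 = db
byte 11: c4 ^ 8d = 49
byte 12: 0f ^ 65 = 6a
byte 13: b0 ^ ff = 4f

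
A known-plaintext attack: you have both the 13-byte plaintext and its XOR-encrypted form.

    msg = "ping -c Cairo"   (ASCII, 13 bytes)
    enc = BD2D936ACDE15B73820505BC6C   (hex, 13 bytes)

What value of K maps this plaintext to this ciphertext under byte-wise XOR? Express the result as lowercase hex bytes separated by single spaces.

Since enc = msg ⊕ K, XORing both sides with msg gives K = msg ⊕ enc.
byte 0: 112 xor 189 = 205
byte 1: 105 xor  45 =  68
byte 2: 110 xor 147 = 253
byte 3: 103 xor 106 =  13
byte 4:  32 xor 205 = 237
byte 5:  45 xor 225 = 204
byte 6:  99 xor  91 =  56
byte 7:  32 xor 115 =  83
byte 8:  67 xor 130 = 193
byte 9:  97 xor   5 = 100
byte 10: 105 xor   5 = 108
byte 11: 114 xor 188 = 206
byte 12: 111 xor 108 =   3

cd 44 fd 0d ed cc 38 53 c1 64 6c ce 03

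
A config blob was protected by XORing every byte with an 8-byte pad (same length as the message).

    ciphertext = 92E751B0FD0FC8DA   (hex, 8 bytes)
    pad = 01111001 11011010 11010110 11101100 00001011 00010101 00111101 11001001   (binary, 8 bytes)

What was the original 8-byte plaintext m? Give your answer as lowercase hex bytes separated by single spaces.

XOR is its own inverse, so applying the key byte-wise gives the result directly.
146 ⊕ 121 = 235
231 ⊕ 218 =  61
 81 ⊕ 214 = 135
176 ⊕ 236 =  92
253 ⊕  11 = 246
 15 ⊕  21 =  26
200 ⊕  61 = 245
218 ⊕ 201 =  19

eb 3d 87 5c f6 1a f5 13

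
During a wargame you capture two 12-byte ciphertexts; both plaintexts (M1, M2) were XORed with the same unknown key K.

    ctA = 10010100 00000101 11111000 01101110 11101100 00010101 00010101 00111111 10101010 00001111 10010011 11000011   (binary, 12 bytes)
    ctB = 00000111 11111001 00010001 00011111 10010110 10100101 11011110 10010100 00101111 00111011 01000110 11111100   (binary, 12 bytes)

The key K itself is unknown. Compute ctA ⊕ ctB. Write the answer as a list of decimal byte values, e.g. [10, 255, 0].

[147, 252, 233, 113, 122, 176, 203, 171, 133, 52, 213, 63]

ctA ⊕ ctB = (M1 ⊕ K) ⊕ (M2 ⊕ K) = M1 ⊕ M2 — the shared key cancels under XOR.
94 ^ 07 = 93
05 ^ f9 = fc
f8 ^ 11 = e9
6e ^ 1f = 71
ec ^ 96 = 7a
15 ^ a5 = b0
15 ^ de = cb
3f ^ 94 = ab
aa ^ 2f = 85
0f ^ 3b = 34
93 ^ 46 = d5
c3 ^ fc = 3f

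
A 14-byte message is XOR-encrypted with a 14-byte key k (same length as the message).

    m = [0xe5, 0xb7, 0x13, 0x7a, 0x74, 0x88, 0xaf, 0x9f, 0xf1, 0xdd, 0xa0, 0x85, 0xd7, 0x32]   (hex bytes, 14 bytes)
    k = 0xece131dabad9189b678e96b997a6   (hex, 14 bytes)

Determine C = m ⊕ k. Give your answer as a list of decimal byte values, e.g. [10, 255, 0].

229 ^ 236 =   9
183 ^ 225 =  86
 19 ^  49 =  34
122 ^ 218 = 160
116 ^ 186 = 206
136 ^ 217 =  81
175 ^  24 = 183
159 ^ 155 =   4
241 ^ 103 = 150
221 ^ 142 =  83
160 ^ 150 =  54
133 ^ 185 =  60
215 ^ 151 =  64
 50 ^ 166 = 148

[9, 86, 34, 160, 206, 81, 183, 4, 150, 83, 54, 60, 64, 148]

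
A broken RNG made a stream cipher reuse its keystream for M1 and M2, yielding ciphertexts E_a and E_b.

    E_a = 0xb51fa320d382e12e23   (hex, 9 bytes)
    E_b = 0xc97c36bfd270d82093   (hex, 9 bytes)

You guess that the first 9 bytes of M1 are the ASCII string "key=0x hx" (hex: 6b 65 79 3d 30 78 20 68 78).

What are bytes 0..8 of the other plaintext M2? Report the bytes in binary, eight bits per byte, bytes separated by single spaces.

First, E_a ⊕ E_b = (M1 ⊕ K) ⊕ (M2 ⊕ K) = M1 ⊕ M2, so the key drops out. Then M2 = (M1 ⊕ M2) ⊕ M1 over the first 9 bytes.
byte 0: (b5 xor c9) xor 6b = 7c xor 6b = 17
byte 1: (1f xor 7c) xor 65 = 63 xor 65 = 06
byte 2: (a3 xor 36) xor 79 = 95 xor 79 = ec
byte 3: (20 xor bf) xor 3d = 9f xor 3d = a2
byte 4: (d3 xor d2) xor 30 = 01 xor 30 = 31
byte 5: (82 xor 70) xor 78 = f2 xor 78 = 8a
byte 6: (e1 xor d8) xor 20 = 39 xor 20 = 19
byte 7: (2e xor 20) xor 68 = 0e xor 68 = 66
byte 8: (23 xor 93) xor 78 = b0 xor 78 = c8

00010111 00000110 11101100 10100010 00110001 10001010 00011001 01100110 11001000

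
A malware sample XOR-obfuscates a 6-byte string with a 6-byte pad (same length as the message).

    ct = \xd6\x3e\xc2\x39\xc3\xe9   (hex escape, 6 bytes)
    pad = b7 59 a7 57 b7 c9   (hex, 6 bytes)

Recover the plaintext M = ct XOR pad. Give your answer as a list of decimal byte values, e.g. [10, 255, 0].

[97, 103, 101, 110, 116, 32]

214 XOR 183 =  97
 62 XOR  89 = 103
194 XOR 167 = 101
 57 XOR  87 = 110
195 XOR 183 = 116
233 XOR 201 =  32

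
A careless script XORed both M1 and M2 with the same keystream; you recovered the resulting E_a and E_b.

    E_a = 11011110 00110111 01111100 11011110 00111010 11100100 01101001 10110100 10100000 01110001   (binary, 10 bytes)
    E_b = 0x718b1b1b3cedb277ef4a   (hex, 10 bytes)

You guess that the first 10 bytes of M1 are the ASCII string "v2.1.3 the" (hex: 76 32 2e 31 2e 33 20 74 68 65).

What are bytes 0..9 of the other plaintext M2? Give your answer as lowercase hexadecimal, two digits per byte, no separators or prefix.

First, E_a ⊕ E_b = (M1 ⊕ K) ⊕ (M2 ⊕ K) = M1 ⊕ M2, so the key drops out. Then M2 = (M1 ⊕ M2) ⊕ M1 over the first 10 bytes.
byte 0: (de ⊕ 71) ⊕ 76 = af ⊕ 76 = d9
byte 1: (37 ⊕ 8b) ⊕ 32 = bc ⊕ 32 = 8e
byte 2: (7c ⊕ 1b) ⊕ 2e = 67 ⊕ 2e = 49
byte 3: (de ⊕ 1b) ⊕ 31 = c5 ⊕ 31 = f4
byte 4: (3a ⊕ 3c) ⊕ 2e = 06 ⊕ 2e = 28
byte 5: (e4 ⊕ ed) ⊕ 33 = 09 ⊕ 33 = 3a
byte 6: (69 ⊕ b2) ⊕ 20 = db ⊕ 20 = fb
byte 7: (b4 ⊕ 77) ⊕ 74 = c3 ⊕ 74 = b7
byte 8: (a0 ⊕ ef) ⊕ 68 = 4f ⊕ 68 = 27
byte 9: (71 ⊕ 4a) ⊕ 65 = 3b ⊕ 65 = 5e

d98e49f4283afbb7275e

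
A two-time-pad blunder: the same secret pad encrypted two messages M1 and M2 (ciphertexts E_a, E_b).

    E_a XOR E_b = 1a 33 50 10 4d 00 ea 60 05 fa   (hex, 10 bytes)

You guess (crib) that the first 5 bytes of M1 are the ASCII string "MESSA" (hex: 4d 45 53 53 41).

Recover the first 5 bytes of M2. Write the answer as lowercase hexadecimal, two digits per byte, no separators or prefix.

Since E_a ⊕ E_b = M1 ⊕ M2, XORing with the guessed M1 bytes yields the corresponding M2 bytes: M2 = (E_a ⊕ E_b) ⊕ M1.
byte 0: 1a ⊕ 4d = 57
byte 1: 33 ⊕ 45 = 76
byte 2: 50 ⊕ 53 = 03
byte 3: 10 ⊕ 53 = 43
byte 4: 4d ⊕ 41 = 0c

577603430c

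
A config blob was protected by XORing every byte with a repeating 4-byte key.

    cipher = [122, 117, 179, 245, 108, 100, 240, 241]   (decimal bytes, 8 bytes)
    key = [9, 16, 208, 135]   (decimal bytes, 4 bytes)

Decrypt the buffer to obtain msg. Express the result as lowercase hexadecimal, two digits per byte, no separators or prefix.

7365637265742076

The 4-byte key repeats, so the effective keystream is 09 10 d0 87 09 10 d0 87.
byte 0: 7a ^ 09 = 73
byte 1: 75 ^ 10 = 65
byte 2: b3 ^ d0 = 63
byte 3: f5 ^ 87 = 72
byte 4: 6c ^ 09 = 65
byte 5: 64 ^ 10 = 74
byte 6: f0 ^ d0 = 20
byte 7: f1 ^ 87 = 76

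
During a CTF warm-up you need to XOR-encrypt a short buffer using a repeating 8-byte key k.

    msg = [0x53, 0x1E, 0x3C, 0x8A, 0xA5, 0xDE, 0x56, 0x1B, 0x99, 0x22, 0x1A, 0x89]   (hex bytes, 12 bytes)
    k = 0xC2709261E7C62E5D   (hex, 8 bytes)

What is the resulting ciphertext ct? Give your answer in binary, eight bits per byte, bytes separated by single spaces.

The 8-byte key repeats, so the effective keystream is c2 70 92 61 e7 c6 2e 5d c2 70 92 61.
byte 0:  83 ^ 194 = 145
byte 1:  30 ^ 112 = 110
byte 2:  60 ^ 146 = 174
byte 3: 138 ^  97 = 235
byte 4: 165 ^ 231 =  66
byte 5: 222 ^ 198 =  24
byte 6:  86 ^  46 = 120
byte 7:  27 ^  93 =  70
byte 8: 153 ^ 194 =  91
byte 9:  34 ^ 112 =  82
byte 10:  26 ^ 146 = 136
byte 11: 137 ^  97 = 232

10010001 01101110 10101110 11101011 01000010 00011000 01111000 01000110 01011011 01010010 10001000 11101000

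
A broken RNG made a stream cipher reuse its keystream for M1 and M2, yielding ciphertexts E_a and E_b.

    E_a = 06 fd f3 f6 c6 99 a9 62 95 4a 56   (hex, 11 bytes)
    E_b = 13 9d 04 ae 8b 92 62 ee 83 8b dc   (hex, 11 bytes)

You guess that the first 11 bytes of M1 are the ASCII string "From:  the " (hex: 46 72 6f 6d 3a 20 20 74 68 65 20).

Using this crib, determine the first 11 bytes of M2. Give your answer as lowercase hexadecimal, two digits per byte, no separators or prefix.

53129835772bebf87ea4aa

First, E_a ⊕ E_b = (M1 ⊕ K) ⊕ (M2 ⊕ K) = M1 ⊕ M2, so the key drops out. Then M2 = (M1 ⊕ M2) ⊕ M1 over the first 11 bytes.
byte 0: (06 ^ 13) ^ 46 = 15 ^ 46 = 53
byte 1: (fd ^ 9d) ^ 72 = 60 ^ 72 = 12
byte 2: (f3 ^ 04) ^ 6f = f7 ^ 6f = 98
byte 3: (f6 ^ ae) ^ 6d = 58 ^ 6d = 35
byte 4: (c6 ^ 8b) ^ 3a = 4d ^ 3a = 77
byte 5: (99 ^ 92) ^ 20 = 0b ^ 20 = 2b
byte 6: (a9 ^ 62) ^ 20 = cb ^ 20 = eb
byte 7: (62 ^ ee) ^ 74 = 8c ^ 74 = f8
byte 8: (95 ^ 83) ^ 68 = 16 ^ 68 = 7e
byte 9: (4a ^ 8b) ^ 65 = c1 ^ 65 = a4
byte 10: (56 ^ dc) ^ 20 = 8a ^ 20 = aa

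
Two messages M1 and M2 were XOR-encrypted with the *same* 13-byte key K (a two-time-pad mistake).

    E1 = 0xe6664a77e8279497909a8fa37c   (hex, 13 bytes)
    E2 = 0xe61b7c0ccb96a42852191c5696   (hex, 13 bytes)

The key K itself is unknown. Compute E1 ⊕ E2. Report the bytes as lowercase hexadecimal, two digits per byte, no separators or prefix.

007d367b23b130bfc28393f5ea

E1 ⊕ E2 = (M1 ⊕ K) ⊕ (M2 ⊕ K) = M1 ⊕ M2 — the shared key cancels under XOR.
byte 0: e6 xor e6 = 00
byte 1: 66 xor 1b = 7d
byte 2: 4a xor 7c = 36
byte 3: 77 xor 0c = 7b
byte 4: e8 xor cb = 23
byte 5: 27 xor 96 = b1
byte 6: 94 xor a4 = 30
byte 7: 97 xor 28 = bf
byte 8: 90 xor 52 = c2
byte 9: 9a xor 19 = 83
byte 10: 8f xor 1c = 93
byte 11: a3 xor 56 = f5
byte 12: 7c xor 96 = ea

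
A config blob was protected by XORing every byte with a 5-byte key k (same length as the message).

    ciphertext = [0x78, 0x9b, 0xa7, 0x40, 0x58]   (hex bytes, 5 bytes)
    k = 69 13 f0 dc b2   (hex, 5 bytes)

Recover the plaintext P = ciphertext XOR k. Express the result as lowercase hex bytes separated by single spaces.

78 xor 69 = 11
9b xor 13 = 88
a7 xor f0 = 57
40 xor dc = 9c
58 xor b2 = ea

11 88 57 9c ea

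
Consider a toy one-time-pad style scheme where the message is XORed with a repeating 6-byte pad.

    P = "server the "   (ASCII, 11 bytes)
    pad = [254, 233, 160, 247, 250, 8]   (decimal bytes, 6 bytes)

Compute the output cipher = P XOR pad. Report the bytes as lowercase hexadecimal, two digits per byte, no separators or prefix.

8d8cd2819f7ade9dc892da

The 6-byte key repeats, so the effective keystream is fe e9 a0 f7 fa 08 fe e9 a0 f7 fa.
byte 0: 73 ⊕ fe = 8d
byte 1: 65 ⊕ e9 = 8c
byte 2: 72 ⊕ a0 = d2
byte 3: 76 ⊕ f7 = 81
byte 4: 65 ⊕ fa = 9f
byte 5: 72 ⊕ 08 = 7a
byte 6: 20 ⊕ fe = de
byte 7: 74 ⊕ e9 = 9d
byte 8: 68 ⊕ a0 = c8
byte 9: 65 ⊕ f7 = 92
byte 10: 20 ⊕ fa = da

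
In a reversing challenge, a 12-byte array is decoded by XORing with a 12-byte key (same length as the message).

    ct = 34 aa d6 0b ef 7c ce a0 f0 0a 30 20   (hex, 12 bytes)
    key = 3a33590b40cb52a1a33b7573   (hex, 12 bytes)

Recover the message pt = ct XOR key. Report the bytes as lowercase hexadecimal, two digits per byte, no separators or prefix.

XOR is its own inverse, so applying the key byte-wise gives the result directly.
byte 0: 00110100 xor 00111010 = 00001110
byte 1: 10101010 xor 00110011 = 10011001
byte 2: 11010110 xor 01011001 = 10001111
byte 3: 00001011 xor 00001011 = 00000000
byte 4: 11101111 xor 01000000 = 10101111
byte 5: 01111100 xor 11001011 = 10110111
byte 6: 11001110 xor 01010010 = 10011100
byte 7: 10100000 xor 10100001 = 00000001
byte 8: 11110000 xor 10100011 = 01010011
byte 9: 00001010 xor 00111011 = 00110001
byte 10: 00110000 xor 01110101 = 01000101
byte 11: 00100000 xor 01110011 = 01010011

0e998f00afb79c0153314553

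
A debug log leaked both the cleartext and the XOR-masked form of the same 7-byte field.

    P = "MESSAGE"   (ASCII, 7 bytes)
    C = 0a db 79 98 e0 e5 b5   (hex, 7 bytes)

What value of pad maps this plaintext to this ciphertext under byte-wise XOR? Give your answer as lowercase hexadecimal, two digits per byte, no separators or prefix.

Since C = P ⊕ pad, XORing both sides with P gives pad = P ⊕ C.
byte 0:  77 xor  10 =  71
byte 1:  69 xor 219 = 158
byte 2:  83 xor 121 =  42
byte 3:  83 xor 152 = 203
byte 4:  65 xor 224 = 161
byte 5:  71 xor 229 = 162
byte 6:  69 xor 181 = 240

479e2acba1a2f0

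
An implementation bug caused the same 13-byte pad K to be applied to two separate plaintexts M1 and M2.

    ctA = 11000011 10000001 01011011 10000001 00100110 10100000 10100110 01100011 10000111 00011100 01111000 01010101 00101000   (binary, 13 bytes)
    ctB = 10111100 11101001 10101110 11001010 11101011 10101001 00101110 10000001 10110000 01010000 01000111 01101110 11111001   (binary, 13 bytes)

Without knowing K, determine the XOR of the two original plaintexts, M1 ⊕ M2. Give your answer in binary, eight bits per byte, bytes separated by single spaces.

01111111 01101000 11110101 01001011 11001101 00001001 10001000 11100010 00110111 01001100 00111111 00111011 11010001

ctA ⊕ ctB = (M1 ⊕ K) ⊕ (M2 ⊕ K) = M1 ⊕ M2 — the shared key cancels under XOR.
c3 xor bc = 7f
81 xor e9 = 68
5b xor ae = f5
81 xor ca = 4b
26 xor eb = cd
a0 xor a9 = 09
a6 xor 2e = 88
63 xor 81 = e2
87 xor b0 = 37
1c xor 50 = 4c
78 xor 47 = 3f
55 xor 6e = 3b
28 xor f9 = d1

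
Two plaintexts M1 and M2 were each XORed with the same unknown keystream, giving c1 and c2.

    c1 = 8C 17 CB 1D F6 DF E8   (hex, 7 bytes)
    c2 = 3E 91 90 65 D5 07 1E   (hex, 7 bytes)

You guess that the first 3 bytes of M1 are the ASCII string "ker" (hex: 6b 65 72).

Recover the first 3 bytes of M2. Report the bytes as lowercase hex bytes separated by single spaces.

d9 e3 29

First, c1 ⊕ c2 = (M1 ⊕ K) ⊕ (M2 ⊕ K) = M1 ⊕ M2, so the key drops out. Then M2 = (M1 ⊕ M2) ⊕ M1 over the first 3 bytes.
byte 0: (8c XOR 3e) XOR 6b = b2 XOR 6b = d9
byte 1: (17 XOR 91) XOR 65 = 86 XOR 65 = e3
byte 2: (cb XOR 90) XOR 72 = 5b XOR 72 = 29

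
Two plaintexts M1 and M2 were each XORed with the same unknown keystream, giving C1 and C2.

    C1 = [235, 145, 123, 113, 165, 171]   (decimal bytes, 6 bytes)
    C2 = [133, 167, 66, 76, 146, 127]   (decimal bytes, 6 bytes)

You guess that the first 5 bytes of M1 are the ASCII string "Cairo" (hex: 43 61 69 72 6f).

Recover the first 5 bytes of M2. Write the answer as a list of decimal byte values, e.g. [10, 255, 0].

First, C1 ⊕ C2 = (M1 ⊕ K) ⊕ (M2 ⊕ K) = M1 ⊕ M2, so the key drops out. Then M2 = (M1 ⊕ M2) ⊕ M1 over the first 5 bytes.
byte 0: (eb ^ 85) ^ 43 = 6e ^ 43 = 2d
byte 1: (91 ^ a7) ^ 61 = 36 ^ 61 = 57
byte 2: (7b ^ 42) ^ 69 = 39 ^ 69 = 50
byte 3: (71 ^ 4c) ^ 72 = 3d ^ 72 = 4f
byte 4: (a5 ^ 92) ^ 6f = 37 ^ 6f = 58

[45, 87, 80, 79, 88]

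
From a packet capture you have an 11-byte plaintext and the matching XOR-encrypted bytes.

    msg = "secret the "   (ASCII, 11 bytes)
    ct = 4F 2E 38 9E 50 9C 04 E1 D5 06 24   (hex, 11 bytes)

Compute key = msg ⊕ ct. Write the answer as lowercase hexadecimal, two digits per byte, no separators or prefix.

3c4b5bec35e82495bd6304

Since ct = msg ⊕ key, XORing both sides with msg gives key = msg ⊕ ct.
byte 0: 73 ⊕ 4f = 3c
byte 1: 65 ⊕ 2e = 4b
byte 2: 63 ⊕ 38 = 5b
byte 3: 72 ⊕ 9e = ec
byte 4: 65 ⊕ 50 = 35
byte 5: 74 ⊕ 9c = e8
byte 6: 20 ⊕ 04 = 24
byte 7: 74 ⊕ e1 = 95
byte 8: 68 ⊕ d5 = bd
byte 9: 65 ⊕ 06 = 63
byte 10: 20 ⊕ 24 = 04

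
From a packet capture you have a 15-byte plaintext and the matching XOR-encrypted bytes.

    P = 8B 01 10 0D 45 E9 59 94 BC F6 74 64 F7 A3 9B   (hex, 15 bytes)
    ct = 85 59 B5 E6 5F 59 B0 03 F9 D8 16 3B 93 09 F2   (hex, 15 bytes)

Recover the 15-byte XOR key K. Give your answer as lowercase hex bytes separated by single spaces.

0e 58 a5 eb 1a b0 e9 97 45 2e 62 5f 64 aa 69

Since ct = P ⊕ K, XORing both sides with P gives K = P ⊕ ct.
139 ^ 133 =  14
  1 ^  89 =  88
 16 ^ 181 = 165
 13 ^ 230 = 235
 69 ^  95 =  26
233 ^  89 = 176
 89 ^ 176 = 233
148 ^   3 = 151
188 ^ 249 =  69
246 ^ 216 =  46
116 ^  22 =  98
100 ^  59 =  95
247 ^ 147 = 100
163 ^   9 = 170
155 ^ 242 = 105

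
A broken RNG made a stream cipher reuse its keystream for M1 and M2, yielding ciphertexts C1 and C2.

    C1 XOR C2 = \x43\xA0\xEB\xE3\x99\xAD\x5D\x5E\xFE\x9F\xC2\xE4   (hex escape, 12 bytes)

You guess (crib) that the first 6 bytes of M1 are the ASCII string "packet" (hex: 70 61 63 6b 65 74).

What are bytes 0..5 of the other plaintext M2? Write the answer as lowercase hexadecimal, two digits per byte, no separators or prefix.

Since C1 ⊕ C2 = M1 ⊕ M2, XORing with the guessed M1 bytes yields the corresponding M2 bytes: M2 = (C1 ⊕ C2) ⊕ M1.
01000011 xor 01110000 = 00110011
10100000 xor 01100001 = 11000001
11101011 xor 01100011 = 10001000
11100011 xor 01101011 = 10001000
10011001 xor 01100101 = 11111100
10101101 xor 01110100 = 11011001

33c18888fcd9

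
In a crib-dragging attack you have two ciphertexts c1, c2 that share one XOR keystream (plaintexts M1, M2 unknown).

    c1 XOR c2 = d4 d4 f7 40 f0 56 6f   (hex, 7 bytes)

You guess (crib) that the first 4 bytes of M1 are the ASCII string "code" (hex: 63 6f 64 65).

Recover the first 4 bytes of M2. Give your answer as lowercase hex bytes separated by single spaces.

Since c1 ⊕ c2 = M1 ⊕ M2, XORing with the guessed M1 bytes yields the corresponding M2 bytes: M2 = (c1 ⊕ c2) ⊕ M1.
byte 0: d4 xor 63 = b7
byte 1: d4 xor 6f = bb
byte 2: f7 xor 64 = 93
byte 3: 40 xor 65 = 25

b7 bb 93 25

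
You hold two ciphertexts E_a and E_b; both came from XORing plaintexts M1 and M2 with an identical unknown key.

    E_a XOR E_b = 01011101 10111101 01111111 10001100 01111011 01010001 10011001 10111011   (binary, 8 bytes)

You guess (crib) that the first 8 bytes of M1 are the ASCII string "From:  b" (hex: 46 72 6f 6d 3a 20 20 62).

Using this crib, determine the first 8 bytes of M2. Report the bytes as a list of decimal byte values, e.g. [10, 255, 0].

[27, 207, 16, 225, 65, 113, 185, 217]

Since E_a ⊕ E_b = M1 ⊕ M2, XORing with the guessed M1 bytes yields the corresponding M2 bytes: M2 = (E_a ⊕ E_b) ⊕ M1.
5d ⊕ 46 = 1b
bd ⊕ 72 = cf
7f ⊕ 6f = 10
8c ⊕ 6d = e1
7b ⊕ 3a = 41
51 ⊕ 20 = 71
99 ⊕ 20 = b9
bb ⊕ 62 = d9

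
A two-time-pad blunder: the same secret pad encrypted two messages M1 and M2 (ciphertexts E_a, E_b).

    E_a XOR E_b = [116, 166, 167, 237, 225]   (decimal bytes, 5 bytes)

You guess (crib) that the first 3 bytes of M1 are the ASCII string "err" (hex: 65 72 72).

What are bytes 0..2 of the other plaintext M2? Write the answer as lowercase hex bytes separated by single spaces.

Since E_a ⊕ E_b = M1 ⊕ M2, XORing with the guessed M1 bytes yields the corresponding M2 bytes: M2 = (E_a ⊕ E_b) ⊕ M1.
74 ⊕ 65 = 11
a6 ⊕ 72 = d4
a7 ⊕ 72 = d5

11 d4 d5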